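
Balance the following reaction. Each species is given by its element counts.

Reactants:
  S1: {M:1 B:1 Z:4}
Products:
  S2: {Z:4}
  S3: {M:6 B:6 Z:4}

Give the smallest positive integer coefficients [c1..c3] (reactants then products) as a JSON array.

M: 6·1 = 6 | 5·0+1·6 = 6
B: 6·1 = 6 | 5·0+1·6 = 6
Z: 6·4 = 24 | 5·4+1·4 = 24
gcd(6,5,1) = 1

Coefficients: [6, 5, 1]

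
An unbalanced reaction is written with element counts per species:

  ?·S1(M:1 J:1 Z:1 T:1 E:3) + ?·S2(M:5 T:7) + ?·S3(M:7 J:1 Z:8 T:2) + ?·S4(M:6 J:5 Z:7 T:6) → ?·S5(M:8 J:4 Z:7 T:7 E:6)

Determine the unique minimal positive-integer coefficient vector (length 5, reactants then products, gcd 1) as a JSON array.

Coefficients: [6, 1, 1, 1, 3]

M: 6·1+1·5+1·7+1·6 = 24 | 3·8 = 24
J: 6·1+1·0+1·1+1·5 = 12 | 3·4 = 12
Z: 6·1+1·0+1·8+1·7 = 21 | 3·7 = 21
T: 6·1+1·7+1·2+1·6 = 21 | 3·7 = 21
E: 6·3+1·0+1·0+1·0 = 18 | 3·6 = 18
gcd(6,1,1,1,3) = 1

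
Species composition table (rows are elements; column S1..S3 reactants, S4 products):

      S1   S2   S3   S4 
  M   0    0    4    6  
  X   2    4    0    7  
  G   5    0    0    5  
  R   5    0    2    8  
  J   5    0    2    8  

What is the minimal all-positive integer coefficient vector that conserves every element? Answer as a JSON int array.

M: 4·0+5·0+6·4 = 24 | 4·6 = 24
X: 4·2+5·4+6·0 = 28 | 4·7 = 28
G: 4·5+5·0+6·0 = 20 | 4·5 = 20
R: 4·5+5·0+6·2 = 32 | 4·8 = 32
J: 4·5+5·0+6·2 = 32 | 4·8 = 32
gcd(4,5,6,4) = 1

Coefficients: [4, 5, 6, 4]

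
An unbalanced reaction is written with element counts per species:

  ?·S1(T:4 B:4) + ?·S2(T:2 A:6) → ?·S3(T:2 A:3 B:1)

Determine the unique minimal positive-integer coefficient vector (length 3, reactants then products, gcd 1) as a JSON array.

Coefficients: [1, 2, 4]

T: 1·4+2·2 = 8 | 4·2 = 8
A: 1·0+2·6 = 12 | 4·3 = 12
B: 1·4+2·0 = 4 | 4·1 = 4
gcd(1,2,4) = 1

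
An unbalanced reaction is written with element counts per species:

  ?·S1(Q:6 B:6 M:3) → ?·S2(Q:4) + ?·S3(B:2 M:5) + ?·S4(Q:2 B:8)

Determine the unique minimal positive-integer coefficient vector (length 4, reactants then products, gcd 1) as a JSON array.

Coefficients: [5, 6, 3, 3]

Q: 5·6 = 30 | 6·4+3·0+3·2 = 30
B: 5·6 = 30 | 6·0+3·2+3·8 = 30
M: 5·3 = 15 | 6·0+3·5+3·0 = 15
gcd(5,6,3,3) = 1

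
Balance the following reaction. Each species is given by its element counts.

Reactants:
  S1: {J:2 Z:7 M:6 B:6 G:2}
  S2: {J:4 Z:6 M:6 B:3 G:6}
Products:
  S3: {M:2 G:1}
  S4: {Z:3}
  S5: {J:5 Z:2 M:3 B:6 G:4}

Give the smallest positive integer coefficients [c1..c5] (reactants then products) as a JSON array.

J: 1·2+2·4 = 10 | 6·0+5·0+2·5 = 10
Z: 1·7+2·6 = 19 | 6·0+5·3+2·2 = 19
M: 1·6+2·6 = 18 | 6·2+5·0+2·3 = 18
B: 1·6+2·3 = 12 | 6·0+5·0+2·6 = 12
G: 1·2+2·6 = 14 | 6·1+5·0+2·4 = 14
gcd(1,2,6,5,2) = 1

Coefficients: [1, 2, 6, 5, 2]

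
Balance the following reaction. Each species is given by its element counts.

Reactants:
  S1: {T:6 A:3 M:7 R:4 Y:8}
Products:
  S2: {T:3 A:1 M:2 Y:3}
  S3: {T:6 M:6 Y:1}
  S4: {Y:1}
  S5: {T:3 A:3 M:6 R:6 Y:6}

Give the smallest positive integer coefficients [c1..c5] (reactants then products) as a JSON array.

T: 6·6 = 36 | 6·3+1·6+5·0+4·3 = 36
A: 6·3 = 18 | 6·1+1·0+5·0+4·3 = 18
M: 6·7 = 42 | 6·2+1·6+5·0+4·6 = 42
R: 6·4 = 24 | 6·0+1·0+5·0+4·6 = 24
Y: 6·8 = 48 | 6·3+1·1+5·1+4·6 = 48
gcd(6,6,1,5,4) = 1

Coefficients: [6, 6, 1, 5, 4]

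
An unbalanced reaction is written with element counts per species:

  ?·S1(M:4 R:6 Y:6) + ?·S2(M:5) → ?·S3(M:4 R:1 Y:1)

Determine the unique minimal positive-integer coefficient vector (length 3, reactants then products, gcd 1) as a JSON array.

M: 1·4+4·5 = 24 | 6·4 = 24
R: 1·6+4·0 = 6 | 6·1 = 6
Y: 1·6+4·0 = 6 | 6·1 = 6
gcd(1,4,6) = 1

Coefficients: [1, 4, 6]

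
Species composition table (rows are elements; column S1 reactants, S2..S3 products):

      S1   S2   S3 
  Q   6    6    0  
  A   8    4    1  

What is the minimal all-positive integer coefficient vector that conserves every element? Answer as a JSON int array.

Coefficients: [1, 1, 4]

Q: 1·6 = 6 | 1·6+4·0 = 6
A: 1·8 = 8 | 1·4+4·1 = 8
gcd(1,1,4) = 1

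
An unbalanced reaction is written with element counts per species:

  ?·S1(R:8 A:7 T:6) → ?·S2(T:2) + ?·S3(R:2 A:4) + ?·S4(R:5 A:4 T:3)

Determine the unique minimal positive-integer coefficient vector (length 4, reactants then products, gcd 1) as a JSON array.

R: 4·8 = 32 | 3·0+1·2+6·5 = 32
A: 4·7 = 28 | 3·0+1·4+6·4 = 28
T: 4·6 = 24 | 3·2+1·0+6·3 = 24
gcd(4,3,1,6) = 1

Coefficients: [4, 3, 1, 6]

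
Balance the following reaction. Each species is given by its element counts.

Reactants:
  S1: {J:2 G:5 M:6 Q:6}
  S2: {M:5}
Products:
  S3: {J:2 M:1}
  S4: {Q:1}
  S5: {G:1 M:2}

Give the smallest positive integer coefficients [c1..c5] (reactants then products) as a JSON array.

J: 1·2+1·0 = 2 | 1·2+6·0+5·0 = 2
G: 1·5+1·0 = 5 | 1·0+6·0+5·1 = 5
M: 1·6+1·5 = 11 | 1·1+6·0+5·2 = 11
Q: 1·6+1·0 = 6 | 1·0+6·1+5·0 = 6
gcd(1,1,1,6,5) = 1

Coefficients: [1, 1, 1, 6, 5]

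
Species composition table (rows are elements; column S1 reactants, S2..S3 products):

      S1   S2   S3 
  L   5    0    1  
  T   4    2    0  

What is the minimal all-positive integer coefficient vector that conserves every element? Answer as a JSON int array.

L: 1·5 = 5 | 2·0+5·1 = 5
T: 1·4 = 4 | 2·2+5·0 = 4
gcd(1,2,5) = 1

Coefficients: [1, 2, 5]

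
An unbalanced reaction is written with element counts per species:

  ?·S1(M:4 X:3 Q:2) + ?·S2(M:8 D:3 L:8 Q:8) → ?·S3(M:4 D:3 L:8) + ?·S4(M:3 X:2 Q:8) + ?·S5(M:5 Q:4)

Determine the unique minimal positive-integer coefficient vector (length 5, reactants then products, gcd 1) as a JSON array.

M: 2·4+4·8 = 40 | 4·4+3·3+3·5 = 40
D: 2·0+4·3 = 12 | 4·3+3·0+3·0 = 12
X: 2·3+4·0 = 6 | 4·0+3·2+3·0 = 6
L: 2·0+4·8 = 32 | 4·8+3·0+3·0 = 32
Q: 2·2+4·8 = 36 | 4·0+3·8+3·4 = 36
gcd(2,4,4,3,3) = 1

Coefficients: [2, 4, 4, 3, 3]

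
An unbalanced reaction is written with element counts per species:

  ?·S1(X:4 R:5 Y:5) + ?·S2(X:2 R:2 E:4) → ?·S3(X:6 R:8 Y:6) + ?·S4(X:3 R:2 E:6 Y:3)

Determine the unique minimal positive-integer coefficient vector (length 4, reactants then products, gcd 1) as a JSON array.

X: 6·4+3·2 = 30 | 4·6+2·3 = 30
R: 6·5+3·2 = 36 | 4·8+2·2 = 36
E: 6·0+3·4 = 12 | 4·0+2·6 = 12
Y: 6·5+3·0 = 30 | 4·6+2·3 = 30
gcd(6,3,4,2) = 1

Coefficients: [6, 3, 4, 2]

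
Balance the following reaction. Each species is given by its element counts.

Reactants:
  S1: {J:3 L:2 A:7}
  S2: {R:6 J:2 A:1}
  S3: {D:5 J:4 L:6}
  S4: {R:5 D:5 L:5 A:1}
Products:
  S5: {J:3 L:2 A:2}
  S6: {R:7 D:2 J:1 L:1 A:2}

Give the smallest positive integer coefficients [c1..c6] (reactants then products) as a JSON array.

Coefficients: [2, 5, 1, 1, 5, 5]

R: 2·0+5·6+1·0+1·5 = 35 | 5·0+5·7 = 35
D: 2·0+5·0+1·5+1·5 = 10 | 5·0+5·2 = 10
J: 2·3+5·2+1·4+1·0 = 20 | 5·3+5·1 = 20
L: 2·2+5·0+1·6+1·5 = 15 | 5·2+5·1 = 15
A: 2·7+5·1+1·0+1·1 = 20 | 5·2+5·2 = 20
gcd(2,5,1,1,5,5) = 1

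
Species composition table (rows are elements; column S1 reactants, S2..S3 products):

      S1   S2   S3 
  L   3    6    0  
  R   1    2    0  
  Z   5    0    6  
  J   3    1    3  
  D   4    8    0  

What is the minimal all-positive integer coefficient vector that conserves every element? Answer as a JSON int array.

L: 6·3 = 18 | 3·6+5·0 = 18
R: 6·1 = 6 | 3·2+5·0 = 6
Z: 6·5 = 30 | 3·0+5·6 = 30
J: 6·3 = 18 | 3·1+5·3 = 18
D: 6·4 = 24 | 3·8+5·0 = 24
gcd(6,3,5) = 1

Coefficients: [6, 3, 5]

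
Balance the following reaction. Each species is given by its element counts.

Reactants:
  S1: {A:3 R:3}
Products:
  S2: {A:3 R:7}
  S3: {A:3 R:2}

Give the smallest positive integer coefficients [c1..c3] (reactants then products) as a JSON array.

Coefficients: [5, 1, 4]

A: 5·3 = 15 | 1·3+4·3 = 15
R: 5·3 = 15 | 1·7+4·2 = 15
gcd(5,1,4) = 1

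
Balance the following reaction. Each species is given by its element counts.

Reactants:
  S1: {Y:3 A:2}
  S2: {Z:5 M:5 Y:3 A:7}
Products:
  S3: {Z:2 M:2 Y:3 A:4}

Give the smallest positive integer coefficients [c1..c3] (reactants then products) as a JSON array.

Z: 3·0+2·5 = 10 | 5·2 = 10
M: 3·0+2·5 = 10 | 5·2 = 10
Y: 3·3+2·3 = 15 | 5·3 = 15
A: 3·2+2·7 = 20 | 5·4 = 20
gcd(3,2,5) = 1

Coefficients: [3, 2, 5]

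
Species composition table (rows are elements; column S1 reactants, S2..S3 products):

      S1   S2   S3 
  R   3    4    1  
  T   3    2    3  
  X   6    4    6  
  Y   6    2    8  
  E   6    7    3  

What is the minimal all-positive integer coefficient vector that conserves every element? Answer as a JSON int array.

R: 5·3 = 15 | 3·4+3·1 = 15
T: 5·3 = 15 | 3·2+3·3 = 15
X: 5·6 = 30 | 3·4+3·6 = 30
Y: 5·6 = 30 | 3·2+3·8 = 30
E: 5·6 = 30 | 3·7+3·3 = 30
gcd(5,3,3) = 1

Coefficients: [5, 3, 3]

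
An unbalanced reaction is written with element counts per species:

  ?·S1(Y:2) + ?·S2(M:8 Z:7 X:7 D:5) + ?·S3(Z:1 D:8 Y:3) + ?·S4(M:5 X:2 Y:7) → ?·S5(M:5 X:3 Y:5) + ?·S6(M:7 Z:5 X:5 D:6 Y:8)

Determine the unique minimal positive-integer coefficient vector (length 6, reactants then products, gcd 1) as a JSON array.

Coefficients: [6, 2, 1, 2, 1, 3]

M: 6·0+2·8+1·0+2·5 = 26 | 1·5+3·7 = 26
Z: 6·0+2·7+1·1+2·0 = 15 | 1·0+3·5 = 15
X: 6·0+2·7+1·0+2·2 = 18 | 1·3+3·5 = 18
D: 6·0+2·5+1·8+2·0 = 18 | 1·0+3·6 = 18
Y: 6·2+2·0+1·3+2·7 = 29 | 1·5+3·8 = 29
gcd(6,2,1,2,1,3) = 1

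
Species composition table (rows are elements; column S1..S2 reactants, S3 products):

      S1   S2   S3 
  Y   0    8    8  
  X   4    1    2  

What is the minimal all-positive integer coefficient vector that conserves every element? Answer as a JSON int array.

Y: 1·0+4·8 = 32 | 4·8 = 32
X: 1·4+4·1 = 8 | 4·2 = 8
gcd(1,4,4) = 1

Coefficients: [1, 4, 4]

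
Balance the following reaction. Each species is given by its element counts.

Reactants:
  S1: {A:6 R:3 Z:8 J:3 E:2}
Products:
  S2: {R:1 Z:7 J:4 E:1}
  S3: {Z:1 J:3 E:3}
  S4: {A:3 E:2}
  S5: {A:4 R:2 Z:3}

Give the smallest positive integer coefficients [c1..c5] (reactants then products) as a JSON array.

Coefficients: [5, 3, 1, 2, 6]

A: 5·6 = 30 | 3·0+1·0+2·3+6·4 = 30
R: 5·3 = 15 | 3·1+1·0+2·0+6·2 = 15
Z: 5·8 = 40 | 3·7+1·1+2·0+6·3 = 40
J: 5·3 = 15 | 3·4+1·3+2·0+6·0 = 15
E: 5·2 = 10 | 3·1+1·3+2·2+6·0 = 10
gcd(5,3,1,2,6) = 1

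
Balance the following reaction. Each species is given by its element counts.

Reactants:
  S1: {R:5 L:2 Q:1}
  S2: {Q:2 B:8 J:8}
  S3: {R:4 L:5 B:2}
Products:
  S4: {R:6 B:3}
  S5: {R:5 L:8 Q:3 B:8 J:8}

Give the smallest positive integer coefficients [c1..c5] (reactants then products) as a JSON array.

R: 5·5+5·0+6·4 = 49 | 4·6+5·5 = 49
L: 5·2+5·0+6·5 = 40 | 4·0+5·8 = 40
Q: 5·1+5·2+6·0 = 15 | 4·0+5·3 = 15
B: 5·0+5·8+6·2 = 52 | 4·3+5·8 = 52
J: 5·0+5·8+6·0 = 40 | 4·0+5·8 = 40
gcd(5,5,6,4,5) = 1

Coefficients: [5, 5, 6, 4, 5]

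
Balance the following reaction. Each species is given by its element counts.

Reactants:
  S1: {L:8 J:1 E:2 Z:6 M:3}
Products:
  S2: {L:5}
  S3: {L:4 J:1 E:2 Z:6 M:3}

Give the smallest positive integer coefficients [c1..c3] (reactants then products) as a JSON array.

L: 5·8 = 40 | 4·5+5·4 = 40
J: 5·1 = 5 | 4·0+5·1 = 5
E: 5·2 = 10 | 4·0+5·2 = 10
Z: 5·6 = 30 | 4·0+5·6 = 30
M: 5·3 = 15 | 4·0+5·3 = 15
gcd(5,4,5) = 1

Coefficients: [5, 4, 5]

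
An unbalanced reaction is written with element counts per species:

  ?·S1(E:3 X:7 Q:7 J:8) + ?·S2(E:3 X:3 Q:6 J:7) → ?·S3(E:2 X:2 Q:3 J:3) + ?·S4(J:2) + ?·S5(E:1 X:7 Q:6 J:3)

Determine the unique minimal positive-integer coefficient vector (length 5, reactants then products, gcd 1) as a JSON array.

E: 3·3+1·3 = 12 | 5·2+5·0+2·1 = 12
X: 3·7+1·3 = 24 | 5·2+5·0+2·7 = 24
Q: 3·7+1·6 = 27 | 5·3+5·0+2·6 = 27
J: 3·8+1·7 = 31 | 5·3+5·2+2·3 = 31
gcd(3,1,5,5,2) = 1

Coefficients: [3, 1, 5, 5, 2]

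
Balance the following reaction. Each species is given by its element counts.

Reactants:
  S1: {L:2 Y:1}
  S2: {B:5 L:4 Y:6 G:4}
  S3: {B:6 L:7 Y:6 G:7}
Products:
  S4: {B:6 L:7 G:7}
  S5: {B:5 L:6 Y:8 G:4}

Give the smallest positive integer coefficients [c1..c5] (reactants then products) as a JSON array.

Coefficients: [6, 6, 1, 1, 6]

B: 6·0+6·5+1·6 = 36 | 1·6+6·5 = 36
L: 6·2+6·4+1·7 = 43 | 1·7+6·6 = 43
Y: 6·1+6·6+1·6 = 48 | 1·0+6·8 = 48
G: 6·0+6·4+1·7 = 31 | 1·7+6·4 = 31
gcd(6,6,1,1,6) = 1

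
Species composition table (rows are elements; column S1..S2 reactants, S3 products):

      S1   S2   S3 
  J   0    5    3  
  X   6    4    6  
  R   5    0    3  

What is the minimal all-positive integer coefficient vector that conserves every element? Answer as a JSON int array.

Coefficients: [3, 3, 5]

J: 3·0+3·5 = 15 | 5·3 = 15
X: 3·6+3·4 = 30 | 5·6 = 30
R: 3·5+3·0 = 15 | 5·3 = 15
gcd(3,3,5) = 1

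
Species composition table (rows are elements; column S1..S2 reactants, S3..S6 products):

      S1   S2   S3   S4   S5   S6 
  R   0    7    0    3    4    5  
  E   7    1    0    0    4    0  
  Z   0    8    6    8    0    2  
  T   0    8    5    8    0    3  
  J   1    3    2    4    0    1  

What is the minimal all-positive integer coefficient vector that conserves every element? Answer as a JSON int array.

Coefficients: [1, 5, 4, 1, 3, 4]

R: 1·0+5·7 = 35 | 4·0+1·3+3·4+4·5 = 35
E: 1·7+5·1 = 12 | 4·0+1·0+3·4+4·0 = 12
Z: 1·0+5·8 = 40 | 4·6+1·8+3·0+4·2 = 40
T: 1·0+5·8 = 40 | 4·5+1·8+3·0+4·3 = 40
J: 1·1+5·3 = 16 | 4·2+1·4+3·0+4·1 = 16
gcd(1,5,4,1,3,4) = 1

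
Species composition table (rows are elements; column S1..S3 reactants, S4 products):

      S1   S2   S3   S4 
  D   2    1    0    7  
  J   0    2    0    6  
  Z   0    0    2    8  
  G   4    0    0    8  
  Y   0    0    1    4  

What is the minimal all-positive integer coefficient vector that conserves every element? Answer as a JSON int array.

Coefficients: [2, 3, 4, 1]

D: 2·2+3·1+4·0 = 7 | 1·7 = 7
J: 2·0+3·2+4·0 = 6 | 1·6 = 6
Z: 2·0+3·0+4·2 = 8 | 1·8 = 8
G: 2·4+3·0+4·0 = 8 | 1·8 = 8
Y: 2·0+3·0+4·1 = 4 | 1·4 = 4
gcd(2,3,4,1) = 1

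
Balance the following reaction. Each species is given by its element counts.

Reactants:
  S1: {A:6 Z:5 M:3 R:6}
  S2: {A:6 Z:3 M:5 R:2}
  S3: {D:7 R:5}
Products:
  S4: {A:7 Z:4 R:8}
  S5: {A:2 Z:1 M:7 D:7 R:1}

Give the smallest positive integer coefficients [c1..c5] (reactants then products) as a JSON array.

Coefficients: [1, 5, 4, 4, 4]

A: 1·6+5·6+4·0 = 36 | 4·7+4·2 = 36
Z: 1·5+5·3+4·0 = 20 | 4·4+4·1 = 20
M: 1·3+5·5+4·0 = 28 | 4·0+4·7 = 28
D: 1·0+5·0+4·7 = 28 | 4·0+4·7 = 28
R: 1·6+5·2+4·5 = 36 | 4·8+4·1 = 36
gcd(1,5,4,4,4) = 1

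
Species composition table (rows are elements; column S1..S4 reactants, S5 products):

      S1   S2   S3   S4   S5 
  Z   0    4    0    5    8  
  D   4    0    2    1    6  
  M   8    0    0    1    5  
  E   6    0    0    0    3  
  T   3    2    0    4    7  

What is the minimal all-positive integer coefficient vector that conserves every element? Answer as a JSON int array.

Coefficients: [2, 3, 6, 4, 4]

Z: 2·0+3·4+6·0+4·5 = 32 | 4·8 = 32
D: 2·4+3·0+6·2+4·1 = 24 | 4·6 = 24
M: 2·8+3·0+6·0+4·1 = 20 | 4·5 = 20
E: 2·6+3·0+6·0+4·0 = 12 | 4·3 = 12
T: 2·3+3·2+6·0+4·4 = 28 | 4·7 = 28
gcd(2,3,6,4,4) = 1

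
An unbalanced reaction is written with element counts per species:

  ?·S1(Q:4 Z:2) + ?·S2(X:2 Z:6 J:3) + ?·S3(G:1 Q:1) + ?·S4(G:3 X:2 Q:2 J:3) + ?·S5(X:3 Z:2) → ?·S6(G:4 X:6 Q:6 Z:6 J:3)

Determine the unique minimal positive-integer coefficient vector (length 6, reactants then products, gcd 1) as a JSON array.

Coefficients: [2, 1, 6, 2, 4, 3]

G: 2·0+1·0+6·1+2·3+4·0 = 12 | 3·4 = 12
X: 2·0+1·2+6·0+2·2+4·3 = 18 | 3·6 = 18
Q: 2·4+1·0+6·1+2·2+4·0 = 18 | 3·6 = 18
Z: 2·2+1·6+6·0+2·0+4·2 = 18 | 3·6 = 18
J: 2·0+1·3+6·0+2·3+4·0 = 9 | 3·3 = 9
gcd(2,1,6,2,4,3) = 1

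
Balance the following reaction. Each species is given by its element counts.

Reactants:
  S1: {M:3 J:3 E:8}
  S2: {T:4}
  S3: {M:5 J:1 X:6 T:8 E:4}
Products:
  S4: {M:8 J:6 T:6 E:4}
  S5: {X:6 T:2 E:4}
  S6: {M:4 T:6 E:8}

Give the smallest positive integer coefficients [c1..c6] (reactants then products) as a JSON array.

M: 6·3+3·0+6·5 = 48 | 4·8+6·0+4·4 = 48
J: 6·3+3·0+6·1 = 24 | 4·6+6·0+4·0 = 24
X: 6·0+3·0+6·6 = 36 | 4·0+6·6+4·0 = 36
T: 6·0+3·4+6·8 = 60 | 4·6+6·2+4·6 = 60
E: 6·8+3·0+6·4 = 72 | 4·4+6·4+4·8 = 72
gcd(6,3,6,4,6,4) = 1

Coefficients: [6, 3, 6, 4, 6, 4]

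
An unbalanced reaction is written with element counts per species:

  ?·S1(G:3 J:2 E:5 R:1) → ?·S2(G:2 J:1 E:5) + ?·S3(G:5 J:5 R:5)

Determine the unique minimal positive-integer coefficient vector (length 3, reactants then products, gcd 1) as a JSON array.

Coefficients: [5, 5, 1]

G: 5·3 = 15 | 5·2+1·5 = 15
J: 5·2 = 10 | 5·1+1·5 = 10
E: 5·5 = 25 | 5·5+1·0 = 25
R: 5·1 = 5 | 5·0+1·5 = 5
gcd(5,5,1) = 1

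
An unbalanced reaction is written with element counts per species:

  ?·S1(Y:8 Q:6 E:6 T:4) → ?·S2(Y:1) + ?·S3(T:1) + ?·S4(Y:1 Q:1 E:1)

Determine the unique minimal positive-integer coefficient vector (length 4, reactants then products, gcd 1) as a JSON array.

Y: 1·8 = 8 | 2·1+4·0+6·1 = 8
Q: 1·6 = 6 | 2·0+4·0+6·1 = 6
E: 1·6 = 6 | 2·0+4·0+6·1 = 6
T: 1·4 = 4 | 2·0+4·1+6·0 = 4
gcd(1,2,4,6) = 1

Coefficients: [1, 2, 4, 6]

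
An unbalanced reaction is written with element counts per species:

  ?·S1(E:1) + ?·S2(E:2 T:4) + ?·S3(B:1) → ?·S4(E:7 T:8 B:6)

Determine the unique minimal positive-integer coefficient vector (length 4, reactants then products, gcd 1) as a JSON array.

Coefficients: [3, 2, 6, 1]

E: 3·1+2·2+6·0 = 7 | 1·7 = 7
T: 3·0+2·4+6·0 = 8 | 1·8 = 8
B: 3·0+2·0+6·1 = 6 | 1·6 = 6
gcd(3,2,6,1) = 1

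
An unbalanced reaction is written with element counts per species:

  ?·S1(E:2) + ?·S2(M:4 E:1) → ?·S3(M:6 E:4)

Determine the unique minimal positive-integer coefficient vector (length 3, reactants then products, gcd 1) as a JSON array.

Coefficients: [5, 6, 4]

M: 5·0+6·4 = 24 | 4·6 = 24
E: 5·2+6·1 = 16 | 4·4 = 16
gcd(5,6,4) = 1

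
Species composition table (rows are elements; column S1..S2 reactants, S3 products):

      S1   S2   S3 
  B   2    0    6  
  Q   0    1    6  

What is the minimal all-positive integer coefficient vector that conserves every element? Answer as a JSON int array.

Coefficients: [3, 6, 1]

B: 3·2+6·0 = 6 | 1·6 = 6
Q: 3·0+6·1 = 6 | 1·6 = 6
gcd(3,6,1) = 1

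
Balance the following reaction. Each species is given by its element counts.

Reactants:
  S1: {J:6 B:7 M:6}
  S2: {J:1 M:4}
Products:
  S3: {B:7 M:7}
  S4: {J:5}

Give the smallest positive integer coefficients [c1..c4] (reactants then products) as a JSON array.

J: 4·6+1·1 = 25 | 4·0+5·5 = 25
B: 4·7+1·0 = 28 | 4·7+5·0 = 28
M: 4·6+1·4 = 28 | 4·7+5·0 = 28
gcd(4,1,4,5) = 1

Coefficients: [4, 1, 4, 5]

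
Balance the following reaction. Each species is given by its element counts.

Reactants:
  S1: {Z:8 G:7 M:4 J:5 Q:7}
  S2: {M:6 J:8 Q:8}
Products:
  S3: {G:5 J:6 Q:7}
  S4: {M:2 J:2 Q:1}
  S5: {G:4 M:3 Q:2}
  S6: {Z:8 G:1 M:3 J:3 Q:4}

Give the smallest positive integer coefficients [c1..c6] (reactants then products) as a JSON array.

Z: 6·8+3·0 = 48 | 4·0+6·0+4·0+6·8 = 48
G: 6·7+3·0 = 42 | 4·5+6·0+4·4+6·1 = 42
M: 6·4+3·6 = 42 | 4·0+6·2+4·3+6·3 = 42
J: 6·5+3·8 = 54 | 4·6+6·2+4·0+6·3 = 54
Q: 6·7+3·8 = 66 | 4·7+6·1+4·2+6·4 = 66
gcd(6,3,4,6,4,6) = 1

Coefficients: [6, 3, 4, 6, 4, 6]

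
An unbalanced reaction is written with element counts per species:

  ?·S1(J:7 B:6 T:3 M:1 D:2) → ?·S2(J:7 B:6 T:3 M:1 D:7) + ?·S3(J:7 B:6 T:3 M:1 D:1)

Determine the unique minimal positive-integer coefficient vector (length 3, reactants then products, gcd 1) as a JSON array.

Coefficients: [6, 1, 5]

J: 6·7 = 42 | 1·7+5·7 = 42
B: 6·6 = 36 | 1·6+5·6 = 36
T: 6·3 = 18 | 1·3+5·3 = 18
M: 6·1 = 6 | 1·1+5·1 = 6
D: 6·2 = 12 | 1·7+5·1 = 12
gcd(6,1,5) = 1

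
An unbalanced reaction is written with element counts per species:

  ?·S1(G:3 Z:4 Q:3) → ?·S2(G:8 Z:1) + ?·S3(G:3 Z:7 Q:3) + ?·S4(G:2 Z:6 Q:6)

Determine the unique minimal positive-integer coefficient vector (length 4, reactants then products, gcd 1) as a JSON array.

Coefficients: [5, 1, 1, 2]

G: 5·3 = 15 | 1·8+1·3+2·2 = 15
Z: 5·4 = 20 | 1·1+1·7+2·6 = 20
Q: 5·3 = 15 | 1·0+1·3+2·6 = 15
gcd(5,1,1,2) = 1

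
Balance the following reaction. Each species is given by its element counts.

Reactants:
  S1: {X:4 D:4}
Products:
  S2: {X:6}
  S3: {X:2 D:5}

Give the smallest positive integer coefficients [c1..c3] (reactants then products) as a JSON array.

Coefficients: [5, 2, 4]

X: 5·4 = 20 | 2·6+4·2 = 20
D: 5·4 = 20 | 2·0+4·5 = 20
gcd(5,2,4) = 1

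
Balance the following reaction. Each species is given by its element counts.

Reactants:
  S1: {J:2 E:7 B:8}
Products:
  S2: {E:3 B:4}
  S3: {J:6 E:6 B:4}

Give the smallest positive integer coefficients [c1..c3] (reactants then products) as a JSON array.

Coefficients: [3, 5, 1]

J: 3·2 = 6 | 5·0+1·6 = 6
E: 3·7 = 21 | 5·3+1·6 = 21
B: 3·8 = 24 | 5·4+1·4 = 24
gcd(3,5,1) = 1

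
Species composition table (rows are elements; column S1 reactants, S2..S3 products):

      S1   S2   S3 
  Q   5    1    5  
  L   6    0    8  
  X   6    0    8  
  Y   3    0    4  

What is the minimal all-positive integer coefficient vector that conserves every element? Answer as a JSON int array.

Coefficients: [4, 5, 3]

Q: 4·5 = 20 | 5·1+3·5 = 20
L: 4·6 = 24 | 5·0+3·8 = 24
X: 4·6 = 24 | 5·0+3·8 = 24
Y: 4·3 = 12 | 5·0+3·4 = 12
gcd(4,5,3) = 1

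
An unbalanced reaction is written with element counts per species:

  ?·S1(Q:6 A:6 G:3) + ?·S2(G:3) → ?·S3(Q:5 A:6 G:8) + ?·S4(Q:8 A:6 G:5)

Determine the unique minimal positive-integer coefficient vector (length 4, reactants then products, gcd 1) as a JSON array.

Q: 3·6+4·0 = 18 | 2·5+1·8 = 18
A: 3·6+4·0 = 18 | 2·6+1·6 = 18
G: 3·3+4·3 = 21 | 2·8+1·5 = 21
gcd(3,4,2,1) = 1

Coefficients: [3, 4, 2, 1]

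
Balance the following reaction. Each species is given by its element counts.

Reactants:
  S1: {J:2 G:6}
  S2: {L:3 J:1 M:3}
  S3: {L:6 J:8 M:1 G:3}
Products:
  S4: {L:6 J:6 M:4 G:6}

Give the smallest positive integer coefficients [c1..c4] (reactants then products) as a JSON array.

L: 4·0+6·3+2·6 = 30 | 5·6 = 30
J: 4·2+6·1+2·8 = 30 | 5·6 = 30
M: 4·0+6·3+2·1 = 20 | 5·4 = 20
G: 4·6+6·0+2·3 = 30 | 5·6 = 30
gcd(4,6,2,5) = 1

Coefficients: [4, 6, 2, 5]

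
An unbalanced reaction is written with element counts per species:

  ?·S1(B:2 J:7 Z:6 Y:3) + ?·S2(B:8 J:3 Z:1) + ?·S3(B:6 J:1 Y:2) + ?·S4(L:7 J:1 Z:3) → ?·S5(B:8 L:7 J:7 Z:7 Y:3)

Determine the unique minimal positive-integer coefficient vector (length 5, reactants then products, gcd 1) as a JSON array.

B: 3·2+2·8+3·6+5·0 = 40 | 5·8 = 40
L: 3·0+2·0+3·0+5·7 = 35 | 5·7 = 35
J: 3·7+2·3+3·1+5·1 = 35 | 5·7 = 35
Z: 3·6+2·1+3·0+5·3 = 35 | 5·7 = 35
Y: 3·3+2·0+3·2+5·0 = 15 | 5·3 = 15
gcd(3,2,3,5,5) = 1

Coefficients: [3, 2, 3, 5, 5]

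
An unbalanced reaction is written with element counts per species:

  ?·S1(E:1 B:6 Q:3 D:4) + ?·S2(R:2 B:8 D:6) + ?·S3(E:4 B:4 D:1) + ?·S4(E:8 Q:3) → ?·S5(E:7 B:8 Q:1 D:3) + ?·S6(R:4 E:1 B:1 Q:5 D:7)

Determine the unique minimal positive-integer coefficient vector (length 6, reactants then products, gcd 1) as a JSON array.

R: 1·0+4·2+1·0+4·0 = 8 | 5·0+2·4 = 8
E: 1·1+4·0+1·4+4·8 = 37 | 5·7+2·1 = 37
B: 1·6+4·8+1·4+4·0 = 42 | 5·8+2·1 = 42
Q: 1·3+4·0+1·0+4·3 = 15 | 5·1+2·5 = 15
D: 1·4+4·6+1·1+4·0 = 29 | 5·3+2·7 = 29
gcd(1,4,1,4,5,2) = 1

Coefficients: [1, 4, 1, 4, 5, 2]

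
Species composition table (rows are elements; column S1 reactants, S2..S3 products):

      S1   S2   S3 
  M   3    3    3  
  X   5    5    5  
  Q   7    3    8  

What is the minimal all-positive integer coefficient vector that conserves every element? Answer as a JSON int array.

M: 5·3 = 15 | 1·3+4·3 = 15
X: 5·5 = 25 | 1·5+4·5 = 25
Q: 5·7 = 35 | 1·3+4·8 = 35
gcd(5,1,4) = 1

Coefficients: [5, 1, 4]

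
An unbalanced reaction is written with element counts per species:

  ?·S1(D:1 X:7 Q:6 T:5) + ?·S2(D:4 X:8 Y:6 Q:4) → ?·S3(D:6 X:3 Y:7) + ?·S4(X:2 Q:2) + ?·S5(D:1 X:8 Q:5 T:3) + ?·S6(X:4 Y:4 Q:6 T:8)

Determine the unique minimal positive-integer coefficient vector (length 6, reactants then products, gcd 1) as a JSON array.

Coefficients: [4, 3, 2, 5, 4, 1]

D: 4·1+3·4 = 16 | 2·6+5·0+4·1+1·0 = 16
X: 4·7+3·8 = 52 | 2·3+5·2+4·8+1·4 = 52
Y: 4·0+3·6 = 18 | 2·7+5·0+4·0+1·4 = 18
Q: 4·6+3·4 = 36 | 2·0+5·2+4·5+1·6 = 36
T: 4·5+3·0 = 20 | 2·0+5·0+4·3+1·8 = 20
gcd(4,3,2,5,4,1) = 1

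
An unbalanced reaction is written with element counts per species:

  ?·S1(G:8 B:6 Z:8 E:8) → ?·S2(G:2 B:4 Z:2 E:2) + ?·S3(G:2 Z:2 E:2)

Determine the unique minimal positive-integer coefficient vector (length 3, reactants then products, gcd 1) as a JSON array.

G: 2·8 = 16 | 3·2+5·2 = 16
B: 2·6 = 12 | 3·4+5·0 = 12
Z: 2·8 = 16 | 3·2+5·2 = 16
E: 2·8 = 16 | 3·2+5·2 = 16
gcd(2,3,5) = 1

Coefficients: [2, 3, 5]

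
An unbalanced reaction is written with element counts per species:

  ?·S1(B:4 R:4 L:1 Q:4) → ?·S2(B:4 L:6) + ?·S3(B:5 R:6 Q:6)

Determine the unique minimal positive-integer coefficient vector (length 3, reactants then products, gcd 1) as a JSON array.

Coefficients: [6, 1, 4]

B: 6·4 = 24 | 1·4+4·5 = 24
R: 6·4 = 24 | 1·0+4·6 = 24
L: 6·1 = 6 | 1·6+4·0 = 6
Q: 6·4 = 24 | 1·0+4·6 = 24
gcd(6,1,4) = 1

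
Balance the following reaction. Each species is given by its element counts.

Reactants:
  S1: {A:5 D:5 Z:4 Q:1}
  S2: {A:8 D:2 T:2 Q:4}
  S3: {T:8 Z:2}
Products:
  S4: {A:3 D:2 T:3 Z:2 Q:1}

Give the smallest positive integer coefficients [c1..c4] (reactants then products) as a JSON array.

Coefficients: [2, 1, 2, 6]

A: 2·5+1·8+2·0 = 18 | 6·3 = 18
D: 2·5+1·2+2·0 = 12 | 6·2 = 12
T: 2·0+1·2+2·8 = 18 | 6·3 = 18
Z: 2·4+1·0+2·2 = 12 | 6·2 = 12
Q: 2·1+1·4+2·0 = 6 | 6·1 = 6
gcd(2,1,2,6) = 1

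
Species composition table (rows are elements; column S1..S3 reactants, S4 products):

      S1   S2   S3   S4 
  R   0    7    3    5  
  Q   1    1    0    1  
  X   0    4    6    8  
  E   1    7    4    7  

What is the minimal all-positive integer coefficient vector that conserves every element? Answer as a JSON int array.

R: 4·0+1·7+6·3 = 25 | 5·5 = 25
Q: 4·1+1·1+6·0 = 5 | 5·1 = 5
X: 4·0+1·4+6·6 = 40 | 5·8 = 40
E: 4·1+1·7+6·4 = 35 | 5·7 = 35
gcd(4,1,6,5) = 1

Coefficients: [4, 1, 6, 5]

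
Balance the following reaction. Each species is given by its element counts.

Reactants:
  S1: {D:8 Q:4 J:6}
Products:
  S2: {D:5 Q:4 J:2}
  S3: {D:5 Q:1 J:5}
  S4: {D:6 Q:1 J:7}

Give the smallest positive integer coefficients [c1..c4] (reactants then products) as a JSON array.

D: 6·8 = 48 | 5·5+1·5+3·6 = 48
Q: 6·4 = 24 | 5·4+1·1+3·1 = 24
J: 6·6 = 36 | 5·2+1·5+3·7 = 36
gcd(6,5,1,3) = 1

Coefficients: [6, 5, 1, 3]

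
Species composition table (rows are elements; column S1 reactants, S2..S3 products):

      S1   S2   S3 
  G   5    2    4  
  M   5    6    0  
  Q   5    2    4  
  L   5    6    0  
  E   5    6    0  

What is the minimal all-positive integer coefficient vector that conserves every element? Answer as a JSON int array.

Coefficients: [6, 5, 5]

G: 6·5 = 30 | 5·2+5·4 = 30
M: 6·5 = 30 | 5·6+5·0 = 30
Q: 6·5 = 30 | 5·2+5·4 = 30
L: 6·5 = 30 | 5·6+5·0 = 30
E: 6·5 = 30 | 5·6+5·0 = 30
gcd(6,5,5) = 1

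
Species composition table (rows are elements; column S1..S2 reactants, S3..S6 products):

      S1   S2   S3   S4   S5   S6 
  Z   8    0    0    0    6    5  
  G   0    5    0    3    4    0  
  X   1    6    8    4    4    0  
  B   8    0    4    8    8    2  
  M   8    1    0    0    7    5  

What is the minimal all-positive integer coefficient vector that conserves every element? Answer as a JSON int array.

Coefficients: [6, 3, 1, 1, 3, 6]

Z: 6·8+3·0 = 48 | 1·0+1·0+3·6+6·5 = 48
G: 6·0+3·5 = 15 | 1·0+1·3+3·4+6·0 = 15
X: 6·1+3·6 = 24 | 1·8+1·4+3·4+6·0 = 24
B: 6·8+3·0 = 48 | 1·4+1·8+3·8+6·2 = 48
M: 6·8+3·1 = 51 | 1·0+1·0+3·7+6·5 = 51
gcd(6,3,1,1,3,6) = 1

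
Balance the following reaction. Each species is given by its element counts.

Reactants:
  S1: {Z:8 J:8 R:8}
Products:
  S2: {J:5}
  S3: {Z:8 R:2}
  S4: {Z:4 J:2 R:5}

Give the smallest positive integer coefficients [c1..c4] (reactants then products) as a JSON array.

Z: 4·8 = 32 | 4·0+1·8+6·4 = 32
J: 4·8 = 32 | 4·5+1·0+6·2 = 32
R: 4·8 = 32 | 4·0+1·2+6·5 = 32
gcd(4,4,1,6) = 1

Coefficients: [4, 4, 1, 6]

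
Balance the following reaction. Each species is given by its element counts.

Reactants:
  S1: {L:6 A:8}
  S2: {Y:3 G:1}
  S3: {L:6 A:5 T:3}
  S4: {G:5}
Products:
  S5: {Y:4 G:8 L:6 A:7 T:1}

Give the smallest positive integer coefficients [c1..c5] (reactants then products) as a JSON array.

Y: 2·0+4·3+1·0+4·0 = 12 | 3·4 = 12
G: 2·0+4·1+1·0+4·5 = 24 | 3·8 = 24
L: 2·6+4·0+1·6+4·0 = 18 | 3·6 = 18
A: 2·8+4·0+1·5+4·0 = 21 | 3·7 = 21
T: 2·0+4·0+1·3+4·0 = 3 | 3·1 = 3
gcd(2,4,1,4,3) = 1

Coefficients: [2, 4, 1, 4, 3]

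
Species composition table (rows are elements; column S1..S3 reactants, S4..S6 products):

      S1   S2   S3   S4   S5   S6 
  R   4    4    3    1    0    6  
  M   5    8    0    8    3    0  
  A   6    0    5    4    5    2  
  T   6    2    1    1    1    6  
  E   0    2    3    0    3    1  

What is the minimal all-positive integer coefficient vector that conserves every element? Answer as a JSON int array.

R: 6·4+3·4+2·3 = 42 | 6·1+2·0+6·6 = 42
M: 6·5+3·8+2·0 = 54 | 6·8+2·3+6·0 = 54
A: 6·6+3·0+2·5 = 46 | 6·4+2·5+6·2 = 46
T: 6·6+3·2+2·1 = 44 | 6·1+2·1+6·6 = 44
E: 6·0+3·2+2·3 = 12 | 6·0+2·3+6·1 = 12
gcd(6,3,2,6,2,6) = 1

Coefficients: [6, 3, 2, 6, 2, 6]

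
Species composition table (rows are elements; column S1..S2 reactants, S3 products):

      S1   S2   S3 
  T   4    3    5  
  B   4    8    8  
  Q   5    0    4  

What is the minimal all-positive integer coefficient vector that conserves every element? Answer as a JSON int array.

T: 4·4+3·3 = 25 | 5·5 = 25
B: 4·4+3·8 = 40 | 5·8 = 40
Q: 4·5+3·0 = 20 | 5·4 = 20
gcd(4,3,5) = 1

Coefficients: [4, 3, 5]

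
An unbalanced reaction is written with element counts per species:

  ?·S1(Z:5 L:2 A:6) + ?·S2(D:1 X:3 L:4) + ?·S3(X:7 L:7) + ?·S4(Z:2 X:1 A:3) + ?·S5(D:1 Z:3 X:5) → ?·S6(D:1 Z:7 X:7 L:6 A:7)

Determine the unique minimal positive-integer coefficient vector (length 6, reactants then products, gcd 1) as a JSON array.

D: 5·0+3·1+2·0+4·0+3·1 = 6 | 6·1 = 6
Z: 5·5+3·0+2·0+4·2+3·3 = 42 | 6·7 = 42
X: 5·0+3·3+2·7+4·1+3·5 = 42 | 6·7 = 42
L: 5·2+3·4+2·7+4·0+3·0 = 36 | 6·6 = 36
A: 5·6+3·0+2·0+4·3+3·0 = 42 | 6·7 = 42
gcd(5,3,2,4,3,6) = 1

Coefficients: [5, 3, 2, 4, 3, 6]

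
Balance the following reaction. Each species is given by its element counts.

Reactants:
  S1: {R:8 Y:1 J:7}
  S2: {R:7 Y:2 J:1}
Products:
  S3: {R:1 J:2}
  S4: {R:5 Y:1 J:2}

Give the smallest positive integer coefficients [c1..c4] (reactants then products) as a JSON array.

R: 3·8+1·7 = 31 | 6·1+5·5 = 31
Y: 3·1+1·2 = 5 | 6·0+5·1 = 5
J: 3·7+1·1 = 22 | 6·2+5·2 = 22
gcd(3,1,6,5) = 1

Coefficients: [3, 1, 6, 5]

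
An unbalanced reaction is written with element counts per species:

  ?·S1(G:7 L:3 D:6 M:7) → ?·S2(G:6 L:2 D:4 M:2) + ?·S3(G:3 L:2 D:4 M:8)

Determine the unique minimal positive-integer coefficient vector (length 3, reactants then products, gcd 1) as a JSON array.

G: 6·7 = 42 | 5·6+4·3 = 42
L: 6·3 = 18 | 5·2+4·2 = 18
D: 6·6 = 36 | 5·4+4·4 = 36
M: 6·7 = 42 | 5·2+4·8 = 42
gcd(6,5,4) = 1

Coefficients: [6, 5, 4]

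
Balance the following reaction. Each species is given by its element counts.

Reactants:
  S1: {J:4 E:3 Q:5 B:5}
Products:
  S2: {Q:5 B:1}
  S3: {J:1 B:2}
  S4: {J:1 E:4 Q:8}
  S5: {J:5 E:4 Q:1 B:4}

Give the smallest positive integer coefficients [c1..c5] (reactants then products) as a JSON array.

Coefficients: [4, 2, 5, 1, 2]

J: 4·4 = 16 | 2·0+5·1+1·1+2·5 = 16
E: 4·3 = 12 | 2·0+5·0+1·4+2·4 = 12
Q: 4·5 = 20 | 2·5+5·0+1·8+2·1 = 20
B: 4·5 = 20 | 2·1+5·2+1·0+2·4 = 20
gcd(4,2,5,1,2) = 1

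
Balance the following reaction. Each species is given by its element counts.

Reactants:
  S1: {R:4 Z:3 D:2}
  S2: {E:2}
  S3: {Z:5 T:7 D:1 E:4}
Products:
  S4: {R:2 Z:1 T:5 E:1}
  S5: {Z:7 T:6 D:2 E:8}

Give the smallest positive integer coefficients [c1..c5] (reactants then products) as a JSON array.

R: 1·4+5·0+4·0 = 4 | 2·2+3·0 = 4
Z: 1·3+5·0+4·5 = 23 | 2·1+3·7 = 23
T: 1·0+5·0+4·7 = 28 | 2·5+3·6 = 28
D: 1·2+5·0+4·1 = 6 | 2·0+3·2 = 6
E: 1·0+5·2+4·4 = 26 | 2·1+3·8 = 26
gcd(1,5,4,2,3) = 1

Coefficients: [1, 5, 4, 2, 3]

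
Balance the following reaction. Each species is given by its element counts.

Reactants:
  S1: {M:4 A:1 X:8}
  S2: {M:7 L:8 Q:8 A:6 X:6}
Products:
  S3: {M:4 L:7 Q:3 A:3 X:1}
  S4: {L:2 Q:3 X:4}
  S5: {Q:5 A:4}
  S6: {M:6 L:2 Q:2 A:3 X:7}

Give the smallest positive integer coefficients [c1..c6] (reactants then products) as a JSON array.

M: 4·4+4·7 = 44 | 2·4+3·0+1·0+6·6 = 44
L: 4·0+4·8 = 32 | 2·7+3·2+1·0+6·2 = 32
Q: 4·0+4·8 = 32 | 2·3+3·3+1·5+6·2 = 32
A: 4·1+4·6 = 28 | 2·3+3·0+1·4+6·3 = 28
X: 4·8+4·6 = 56 | 2·1+3·4+1·0+6·7 = 56
gcd(4,4,2,3,1,6) = 1

Coefficients: [4, 4, 2, 3, 1, 6]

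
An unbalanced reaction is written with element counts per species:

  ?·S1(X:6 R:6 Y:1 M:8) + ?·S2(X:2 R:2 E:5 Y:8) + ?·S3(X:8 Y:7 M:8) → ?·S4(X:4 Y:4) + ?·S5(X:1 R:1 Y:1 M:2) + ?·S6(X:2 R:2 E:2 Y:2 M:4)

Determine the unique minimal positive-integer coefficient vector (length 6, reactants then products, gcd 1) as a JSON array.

Coefficients: [2, 2, 2, 4, 6, 5]

X: 2·6+2·2+2·8 = 32 | 4·4+6·1+5·2 = 32
R: 2·6+2·2+2·0 = 16 | 4·0+6·1+5·2 = 16
E: 2·0+2·5+2·0 = 10 | 4·0+6·0+5·2 = 10
Y: 2·1+2·8+2·7 = 32 | 4·4+6·1+5·2 = 32
M: 2·8+2·0+2·8 = 32 | 4·0+6·2+5·4 = 32
gcd(2,2,2,4,6,5) = 1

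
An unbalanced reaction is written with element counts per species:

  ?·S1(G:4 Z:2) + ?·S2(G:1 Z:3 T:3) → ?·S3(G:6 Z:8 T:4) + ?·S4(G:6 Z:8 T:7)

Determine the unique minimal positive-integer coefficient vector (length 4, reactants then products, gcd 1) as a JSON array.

Coefficients: [3, 6, 1, 2]

G: 3·4+6·1 = 18 | 1·6+2·6 = 18
Z: 3·2+6·3 = 24 | 1·8+2·8 = 24
T: 3·0+6·3 = 18 | 1·4+2·7 = 18
gcd(3,6,1,2) = 1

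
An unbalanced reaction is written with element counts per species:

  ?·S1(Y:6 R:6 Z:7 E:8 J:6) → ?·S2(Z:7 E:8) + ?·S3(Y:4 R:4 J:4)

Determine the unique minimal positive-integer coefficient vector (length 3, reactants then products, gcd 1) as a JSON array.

Y: 2·6 = 12 | 2·0+3·4 = 12
R: 2·6 = 12 | 2·0+3·4 = 12
Z: 2·7 = 14 | 2·7+3·0 = 14
E: 2·8 = 16 | 2·8+3·0 = 16
J: 2·6 = 12 | 2·0+3·4 = 12
gcd(2,2,3) = 1

Coefficients: [2, 2, 3]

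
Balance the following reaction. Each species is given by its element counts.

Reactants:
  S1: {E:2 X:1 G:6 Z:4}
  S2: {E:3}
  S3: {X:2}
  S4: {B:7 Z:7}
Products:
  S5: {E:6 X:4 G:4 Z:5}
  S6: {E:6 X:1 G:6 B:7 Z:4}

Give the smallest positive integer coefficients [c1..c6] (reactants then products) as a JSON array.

Coefficients: [3, 6, 5, 1, 3, 1]

E: 3·2+6·3+5·0+1·0 = 24 | 3·6+1·6 = 24
X: 3·1+6·0+5·2+1·0 = 13 | 3·4+1·1 = 13
G: 3·6+6·0+5·0+1·0 = 18 | 3·4+1·6 = 18
B: 3·0+6·0+5·0+1·7 = 7 | 3·0+1·7 = 7
Z: 3·4+6·0+5·0+1·7 = 19 | 3·5+1·4 = 19
gcd(3,6,5,1,3,1) = 1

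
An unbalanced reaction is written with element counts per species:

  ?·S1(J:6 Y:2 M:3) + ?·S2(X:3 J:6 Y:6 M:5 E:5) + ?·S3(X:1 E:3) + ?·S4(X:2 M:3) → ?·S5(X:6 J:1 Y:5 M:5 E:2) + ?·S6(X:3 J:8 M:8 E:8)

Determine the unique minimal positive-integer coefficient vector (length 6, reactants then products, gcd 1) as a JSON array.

X: 2·0+1·3+5·1+5·2 = 18 | 2·6+2·3 = 18
J: 2·6+1·6+5·0+5·0 = 18 | 2·1+2·8 = 18
Y: 2·2+1·6+5·0+5·0 = 10 | 2·5+2·0 = 10
M: 2·3+1·5+5·0+5·3 = 26 | 2·5+2·8 = 26
E: 2·0+1·5+5·3+5·0 = 20 | 2·2+2·8 = 20
gcd(2,1,5,5,2,2) = 1

Coefficients: [2, 1, 5, 5, 2, 2]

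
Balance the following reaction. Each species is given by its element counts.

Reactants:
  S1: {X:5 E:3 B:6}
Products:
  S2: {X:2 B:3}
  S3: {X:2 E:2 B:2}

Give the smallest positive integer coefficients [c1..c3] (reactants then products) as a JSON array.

X: 2·5 = 10 | 2·2+3·2 = 10
E: 2·3 = 6 | 2·0+3·2 = 6
B: 2·6 = 12 | 2·3+3·2 = 12
gcd(2,2,3) = 1

Coefficients: [2, 2, 3]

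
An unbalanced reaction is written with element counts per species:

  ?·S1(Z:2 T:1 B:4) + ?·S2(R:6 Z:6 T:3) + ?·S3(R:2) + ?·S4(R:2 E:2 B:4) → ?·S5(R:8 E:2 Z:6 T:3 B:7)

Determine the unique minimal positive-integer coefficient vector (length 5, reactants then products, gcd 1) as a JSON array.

R: 3·0+3·6+3·2+4·2 = 32 | 4·8 = 32
E: 3·0+3·0+3·0+4·2 = 8 | 4·2 = 8
Z: 3·2+3·6+3·0+4·0 = 24 | 4·6 = 24
T: 3·1+3·3+3·0+4·0 = 12 | 4·3 = 12
B: 3·4+3·0+3·0+4·4 = 28 | 4·7 = 28
gcd(3,3,3,4,4) = 1

Coefficients: [3, 3, 3, 4, 4]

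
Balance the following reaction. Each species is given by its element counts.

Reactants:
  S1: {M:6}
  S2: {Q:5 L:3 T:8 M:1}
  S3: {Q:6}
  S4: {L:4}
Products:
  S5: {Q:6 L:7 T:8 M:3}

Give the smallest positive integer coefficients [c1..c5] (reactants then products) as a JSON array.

Q: 2·0+6·5+1·6+6·0 = 36 | 6·6 = 36
L: 2·0+6·3+1·0+6·4 = 42 | 6·7 = 42
T: 2·0+6·8+1·0+6·0 = 48 | 6·8 = 48
M: 2·6+6·1+1·0+6·0 = 18 | 6·3 = 18
gcd(2,6,1,6,6) = 1

Coefficients: [2, 6, 1, 6, 6]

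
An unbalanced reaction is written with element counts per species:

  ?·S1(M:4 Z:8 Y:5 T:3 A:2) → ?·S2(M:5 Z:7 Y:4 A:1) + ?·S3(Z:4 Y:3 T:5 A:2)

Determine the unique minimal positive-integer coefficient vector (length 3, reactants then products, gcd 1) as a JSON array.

M: 5·4 = 20 | 4·5+3·0 = 20
Z: 5·8 = 40 | 4·7+3·4 = 40
Y: 5·5 = 25 | 4·4+3·3 = 25
T: 5·3 = 15 | 4·0+3·5 = 15
A: 5·2 = 10 | 4·1+3·2 = 10
gcd(5,4,3) = 1

Coefficients: [5, 4, 3]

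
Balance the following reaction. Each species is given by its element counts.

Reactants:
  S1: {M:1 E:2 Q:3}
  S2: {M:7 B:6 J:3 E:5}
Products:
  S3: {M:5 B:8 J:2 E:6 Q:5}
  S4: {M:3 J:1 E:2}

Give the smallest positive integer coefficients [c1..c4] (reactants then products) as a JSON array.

Coefficients: [5, 4, 3, 6]

M: 5·1+4·7 = 33 | 3·5+6·3 = 33
B: 5·0+4·6 = 24 | 3·8+6·0 = 24
J: 5·0+4·3 = 12 | 3·2+6·1 = 12
E: 5·2+4·5 = 30 | 3·6+6·2 = 30
Q: 5·3+4·0 = 15 | 3·5+6·0 = 15
gcd(5,4,3,6) = 1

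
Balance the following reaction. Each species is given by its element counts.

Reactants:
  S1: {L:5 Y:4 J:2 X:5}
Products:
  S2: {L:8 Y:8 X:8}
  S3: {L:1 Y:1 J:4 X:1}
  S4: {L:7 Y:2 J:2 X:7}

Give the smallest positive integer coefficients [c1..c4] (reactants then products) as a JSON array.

Coefficients: [5, 2, 2, 1]

L: 5·5 = 25 | 2·8+2·1+1·7 = 25
Y: 5·4 = 20 | 2·8+2·1+1·2 = 20
J: 5·2 = 10 | 2·0+2·4+1·2 = 10
X: 5·5 = 25 | 2·8+2·1+1·7 = 25
gcd(5,2,2,1) = 1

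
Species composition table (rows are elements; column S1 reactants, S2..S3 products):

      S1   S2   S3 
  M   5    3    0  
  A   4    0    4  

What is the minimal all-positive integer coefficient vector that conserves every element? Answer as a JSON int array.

M: 3·5 = 15 | 5·3+3·0 = 15
A: 3·4 = 12 | 5·0+3·4 = 12
gcd(3,5,3) = 1

Coefficients: [3, 5, 3]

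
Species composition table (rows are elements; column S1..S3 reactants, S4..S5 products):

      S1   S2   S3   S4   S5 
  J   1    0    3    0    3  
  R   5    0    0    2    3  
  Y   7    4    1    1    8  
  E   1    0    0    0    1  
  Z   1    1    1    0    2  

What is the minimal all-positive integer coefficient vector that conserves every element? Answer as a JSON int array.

Coefficients: [3, 1, 2, 3, 3]

J: 3·1+1·0+2·3 = 9 | 3·0+3·3 = 9
R: 3·5+1·0+2·0 = 15 | 3·2+3·3 = 15
Y: 3·7+1·4+2·1 = 27 | 3·1+3·8 = 27
E: 3·1+1·0+2·0 = 3 | 3·0+3·1 = 3
Z: 3·1+1·1+2·1 = 6 | 3·0+3·2 = 6
gcd(3,1,2,3,3) = 1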